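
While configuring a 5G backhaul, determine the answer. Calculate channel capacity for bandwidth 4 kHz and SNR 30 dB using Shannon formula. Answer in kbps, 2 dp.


Given: B = 4 kHz, SNR = 30 dB
SNR linear = 10^(30/10) = 1000
1 + SNR = 1001
log2(1001) = 9.9672262588
C = 4 * 1000 * 9.9672262588 = 39868.9050 bps
C = 39.868905 kbps -> 39.87 kbps (2 dp)

39.87


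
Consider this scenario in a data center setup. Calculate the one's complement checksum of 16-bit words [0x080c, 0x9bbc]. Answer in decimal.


Given words: [0x080c, 0x9bbc]
Step 1: Sum all words
Raw sum = 2060 + 39868 = 41928
One's complement = ~41928 & 0xFFFF = 23607

23607


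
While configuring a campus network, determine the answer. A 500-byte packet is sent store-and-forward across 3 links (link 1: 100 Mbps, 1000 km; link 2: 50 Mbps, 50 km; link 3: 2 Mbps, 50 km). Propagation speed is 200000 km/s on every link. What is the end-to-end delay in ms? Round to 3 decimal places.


Packet = 500 bytes = 4000 bits. Store-and-forward: sum (t_trans + t_prop) per link.
Link 1: t_trans = 4000/(100*10^6) s = 0.0400 ms; t_prop = 1000/200000 s = 5.0000 ms; subtotal = 5.0400 ms
Link 2: t_trans = 4000/(50*10^6) s = 0.0800 ms; t_prop = 50/200000 s = 0.2500 ms; subtotal = 0.3300 ms
Link 3: t_trans = 4000/(2*10^6) s = 2.0000 ms; t_prop = 50/200000 s = 0.2500 ms; subtotal = 2.2500 ms
End-to-end = 5.0400 + 0.3300 + 2.2500 = 7.6200 ms -> 7.620 ms (3 dp)

7.620


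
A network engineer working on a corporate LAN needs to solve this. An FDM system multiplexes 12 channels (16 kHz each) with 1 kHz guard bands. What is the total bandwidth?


Given: 12 channels, 16 kHz each, guard = 1 kHz
Channel bandwidth = 12 * 16 = 192 kHz
Guard bands = 11 gaps * 1 kHz = 11 kHz
Total = 192 + 11 = 203 kHz

203


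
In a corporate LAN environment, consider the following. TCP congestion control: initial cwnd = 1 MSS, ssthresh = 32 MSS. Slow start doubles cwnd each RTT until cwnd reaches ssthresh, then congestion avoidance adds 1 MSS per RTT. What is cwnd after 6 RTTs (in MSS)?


RTT 0: cwnd = 1 MSS (initial)
RTT 1: cwnd = 2 MSS (slow start, doubled)
RTT 2: cwnd = 4 MSS (slow start, doubled)
RTT 3: cwnd = 8 MSS (slow start, doubled)
RTT 4: cwnd = 16 MSS (slow start, doubled)
RTT 5: cwnd = 32 MSS (slow start, doubled)
RTT 6: cwnd = 33 MSS (congestion avoidance, +1)

33


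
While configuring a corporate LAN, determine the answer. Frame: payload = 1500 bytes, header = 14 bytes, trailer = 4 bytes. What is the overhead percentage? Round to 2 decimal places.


Given: payload = 1500 B, header = 14 B, trailer = 4 B
Overhead bytes = header + trailer = 14 + 4 = 18
Total frame = payload + overhead = 1500 + 18 = 1518
Overhead % = 18 / 1518 * 100 = 1.1858% -> 1.19% (2 dp)

1.19


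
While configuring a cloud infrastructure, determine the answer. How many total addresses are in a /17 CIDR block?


Given: CIDR prefix /17
Host bits = 32 - 17 = 15
Total addresses = 2^15 = 32768

32768


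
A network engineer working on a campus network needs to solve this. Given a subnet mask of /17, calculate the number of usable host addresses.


Given: subnet mask /17
Host bits = 32 - 17 = 15
Total addresses = 2^15 = 32768
Usable hosts = 32768 - 2 (network + broadcast) = 32766

32766


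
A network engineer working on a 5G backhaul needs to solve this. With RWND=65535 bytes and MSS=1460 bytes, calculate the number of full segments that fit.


Given: RWND = 65535 bytes, MSS = 1460 bytes
Full segments = floor(RWND / MSS)
Full segments = floor(65535 / 1460)
Full segments = floor(44.887) = 44

44


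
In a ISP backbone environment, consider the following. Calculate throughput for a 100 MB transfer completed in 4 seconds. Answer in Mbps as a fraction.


Given: file = 100 MB, time = 4 s
File in Mb = 100 * 8 = 800 Mb
Throughput = 800 / 4 Mbps
Throughput = 200 Mbps

200


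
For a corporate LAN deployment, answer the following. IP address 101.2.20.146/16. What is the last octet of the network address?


Given: IP = 101.2.20.146, prefix = /16
Subnet mask = 255.255.0.0
Last octet of IP: 146
Last octet of mask: 0
Network last octet = 146 AND 0 = 0

0


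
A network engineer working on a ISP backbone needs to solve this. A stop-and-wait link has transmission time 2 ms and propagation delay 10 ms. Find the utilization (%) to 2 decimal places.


Given: Ttrans = 2 ms, Tprop = 10 ms
RTT = 2 * Tprop = 2 * 10 = 20 ms
U = Ttrans / (Ttrans + RTT)
U = 2 / (2 + 20)
U = 2 / 22 = 0.090909
U% = 9.09%

9.09


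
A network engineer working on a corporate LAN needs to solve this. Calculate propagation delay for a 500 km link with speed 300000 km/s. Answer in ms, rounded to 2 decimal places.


Given: distance = 500 km, speed = 300000 km/s
Delay = distance / speed = 500 / 300000 seconds
Delay in ms = 500 * 1000 / 300000
Delay = 1.6667 ms
Rounded to 2 dp = 1.67 ms

1.67


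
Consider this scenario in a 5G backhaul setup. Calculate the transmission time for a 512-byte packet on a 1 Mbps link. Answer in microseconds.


Given: packet = 512 bytes, bandwidth = 1 Mbps
Packet in bits = 512 * 8 = 4096 bits
Bandwidth = 1 * 10^6 = 1000000 bps
Time = 4096 / 1000000 seconds
Time in us = 4096 * 10^6 / 1000000 = 4096

4096


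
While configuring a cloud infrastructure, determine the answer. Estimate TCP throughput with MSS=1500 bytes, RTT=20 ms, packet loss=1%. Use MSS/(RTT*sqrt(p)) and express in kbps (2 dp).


Given: MSS = 1500 bytes, RTT = 20 ms, loss = 1%
RTT in seconds = 20 / 1000 = 0.02
Loss rate = 1% = 0.01
sqrt(loss) = sqrt(0.01) = 0.1
Throughput (bytes/s) = 1500 / (0.02 * 0.1) = 750000.0000
Throughput (kbps) = 750000.0000 * 8 / 1000 = 6000.000000 -> 6000.00 kbps (2 dp)

6000.00


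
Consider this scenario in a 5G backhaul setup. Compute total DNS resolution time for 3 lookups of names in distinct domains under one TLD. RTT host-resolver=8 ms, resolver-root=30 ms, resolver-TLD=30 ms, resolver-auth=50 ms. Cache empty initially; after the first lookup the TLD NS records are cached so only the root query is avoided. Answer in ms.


Lookup 1 (cold cache): local + root + TLD + auth = 8 + 30 + 30 + 50 = 118 ms
Lookups 2..3 (TLD NS cached -> skip root; new domain -> still ask TLD and auth): local + TLD + auth = 8 + 30 + 50 = 88 ms each
Remaining 2 lookups: 2 * 88 = 176 ms
Total = 118 + 176 = 294 ms

294


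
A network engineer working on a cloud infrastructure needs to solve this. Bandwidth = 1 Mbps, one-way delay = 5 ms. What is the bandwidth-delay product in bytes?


Given: bandwidth = 1 Mbps, delay = 5 ms
BDP in bits = 1 * 10^6 * 5 / 1000
BDP in bits = 5000
BDP in bytes = 5000 / 8 = 625

625


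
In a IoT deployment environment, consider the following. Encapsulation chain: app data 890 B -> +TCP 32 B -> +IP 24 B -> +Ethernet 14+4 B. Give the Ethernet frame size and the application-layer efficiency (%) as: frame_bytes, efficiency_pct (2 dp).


TCP segment = 890 + 32 = 922 B
IP packet = 922 + 24 = 946 B
Ethernet frame = 946 + 14 + 4 = 964 B
Efficiency = app / frame = 890 / 964 = 0.923237 = 92.3237% -> 92.32% (2 dp)

964, 92.32


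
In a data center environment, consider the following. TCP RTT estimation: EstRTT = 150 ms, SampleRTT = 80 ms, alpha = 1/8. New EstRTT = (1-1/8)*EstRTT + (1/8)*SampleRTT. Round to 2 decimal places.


Given: EstRTT = 150 ms, SampleRTT = 80 ms, alpha = 1/8
New EstRTT = (1 - alpha) * EstRTT + alpha * SampleRTT
(7/8) * 150 = 131.25
(1/8) * 80 = 10
New EstRTT = 131.25 + 10 = 141.25 ms -> 141.25 ms (2 dp)

141.25


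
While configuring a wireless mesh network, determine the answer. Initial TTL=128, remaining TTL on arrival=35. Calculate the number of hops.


Given: initial TTL = 128, received TTL = 35
Hops = initial TTL - received TTL
Hops = 128 - 35 = 93

93


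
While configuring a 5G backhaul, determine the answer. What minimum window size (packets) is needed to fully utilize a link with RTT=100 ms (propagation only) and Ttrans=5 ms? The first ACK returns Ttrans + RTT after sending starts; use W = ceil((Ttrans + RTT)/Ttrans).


Given: Ttrans = 5 ms, RTT = 100 ms (= 2 * Tprop, Tprop = 50 ms)
Time until first ACK returns = Ttrans + RTT = 5 + 100 = 105 ms
Need W * Ttrans >= Ttrans + RTT  ->  W >= (Ttrans + RTT) / Ttrans
(Ttrans + RTT) / Ttrans = 105 / 5 = 21
W_min = ceil(21) = 21

21


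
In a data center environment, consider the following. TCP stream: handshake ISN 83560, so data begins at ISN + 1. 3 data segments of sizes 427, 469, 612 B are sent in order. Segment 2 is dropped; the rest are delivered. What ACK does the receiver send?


SYN uses sequence number 83560; first data byte = ISN + 1 = 83561.
Segment 1: SEQ = 83561, len = 427 B, covers [83561, 83987]
Segment 2: SEQ = 83988, len = 469 B, covers [83988, 84456] [LOST]
Segment 3: SEQ = 84457, len = 612 B, covers [84457, 85068]
In-order data received: bytes [83561, 83987] (segments 1..1).
Segment 2 missing -> gap begins at byte 83988; later segments buffered out of order.
Cumulative ACK = next expected in-order byte = 83561 + 427 = 83988

83988


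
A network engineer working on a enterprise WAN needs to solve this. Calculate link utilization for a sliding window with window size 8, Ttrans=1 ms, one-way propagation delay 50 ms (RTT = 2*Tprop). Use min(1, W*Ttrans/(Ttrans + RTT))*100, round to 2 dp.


Given: W = 8, Ttrans = 1 ms, RTT = 100 ms (= 2 * Tprop, Tprop = 50 ms)
Cycle time = Ttrans + RTT = 1 + 100 = 101 ms (first packet sent until its ACK returns)
W * Ttrans = 8 * 1 = 8 ms of sending per cycle
W * Ttrans / (Ttrans + RTT) = 8 / 101 = 0.079208
U = min(1, 0.079208) = 0.079208
U% = 7.92%

7.92


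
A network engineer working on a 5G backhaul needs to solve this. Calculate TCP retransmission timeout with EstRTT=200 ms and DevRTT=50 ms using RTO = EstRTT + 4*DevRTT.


Given: EstRTT = 200 ms, DevRTT = 50 ms
Timeout = EstRTT + 4 * DevRTT
4 * DevRTT = 4 * 50 = 200
Timeout = 200 + 200 = 400 ms

400


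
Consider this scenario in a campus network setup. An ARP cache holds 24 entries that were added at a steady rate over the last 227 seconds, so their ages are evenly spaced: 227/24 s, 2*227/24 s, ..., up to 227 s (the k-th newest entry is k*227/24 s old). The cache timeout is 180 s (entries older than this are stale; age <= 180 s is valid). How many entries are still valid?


Ages are k * 227/24 s for k = 1..24 (spacing = 9.4583 s).
Entry k is valid iff k * 227/24 <= 180 iff k <= 24 * 180 / 227 = 19.0308
n_valid = floor(19.0308) = 19
(n_stale = 24 - 19 = 5)

19


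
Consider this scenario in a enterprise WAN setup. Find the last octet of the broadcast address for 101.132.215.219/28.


Given: IP = 101.132.215.219, prefix = /28
Host bits = 32 - 28 = 4
Network last octet = 219 AND mask = 208
Host part size = 2^4 - 1 = 15
Broadcast last octet = 208 OR 15 = 223

223


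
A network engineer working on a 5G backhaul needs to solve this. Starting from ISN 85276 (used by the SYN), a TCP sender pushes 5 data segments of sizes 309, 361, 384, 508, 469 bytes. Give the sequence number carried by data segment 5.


The SYN occupies sequence number ISN = 85276, so the first data byte is ISN + 1 = 85277.
SEQ of data segment i = (ISN + 1) + sum of payload sizes of segments 1..i-1.
Segment 1: SEQ = 85277, payload = 309 bytes
Segment 2: SEQ = 85586, payload = 361 bytes
Segment 3: SEQ = 85947, payload = 384 bytes
Segment 4: SEQ = 86331, payload = 508 bytes
Segment 5: SEQ = 86839, payload = 469 bytes
SEQ of segment 5 = 85277 + 309 + 361 + 384 + 508 = 86839

86839


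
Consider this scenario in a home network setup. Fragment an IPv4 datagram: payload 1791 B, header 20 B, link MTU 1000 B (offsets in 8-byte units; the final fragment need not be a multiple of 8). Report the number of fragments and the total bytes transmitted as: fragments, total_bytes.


Max data per non-final fragment = floor((MTU - header)/8)*8 = floor((1000 - 20)/8)*8 = floor(980/8)*8 = 976 B
Final fragment needs no 8-byte alignment: it can carry up to MTU - header = 980 B
Non-final fragments needed = ceil((payload - 980) / 976) = ceil(811/976) = ceil(0.8309) = 1
Number of fragments = 1 + 1 = 2
Fragment sizes (data): 1 * 976 B + 815 B (last, 815 <= 980 OK)
Total bytes sent = payload + n_frags * header = 1791 + 2*20 = 1791 + 40 = 1831 B

2, 1831


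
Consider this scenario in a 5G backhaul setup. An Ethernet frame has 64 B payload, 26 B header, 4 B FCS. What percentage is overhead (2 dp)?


Given: payload = 64 B, header = 26 B, trailer = 4 B
Overhead bytes = header + trailer = 26 + 4 = 30
Total frame = payload + overhead = 64 + 30 = 94
Overhead % = 30 / 94 * 100 = 31.9149% -> 31.91% (2 dp)

31.91


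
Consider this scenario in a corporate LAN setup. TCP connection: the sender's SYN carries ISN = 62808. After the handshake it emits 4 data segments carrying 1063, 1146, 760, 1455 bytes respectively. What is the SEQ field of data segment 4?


The SYN occupies sequence number ISN = 62808, so the first data byte is ISN + 1 = 62809.
SEQ of data segment i = (ISN + 1) + sum of payload sizes of segments 1..i-1.
Segment 1: SEQ = 62809, payload = 1063 bytes
Segment 2: SEQ = 63872, payload = 1146 bytes
Segment 3: SEQ = 65018, payload = 760 bytes
Segment 4: SEQ = 65778, payload = 1455 bytes
SEQ of segment 4 = 62809 + 1063 + 1146 + 760 = 65778

65778


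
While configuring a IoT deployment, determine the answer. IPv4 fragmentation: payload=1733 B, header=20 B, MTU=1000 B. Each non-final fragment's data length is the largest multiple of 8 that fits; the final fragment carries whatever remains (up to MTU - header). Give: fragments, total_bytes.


Max data per non-final fragment = floor((MTU - header)/8)*8 = floor((1000 - 20)/8)*8 = floor(980/8)*8 = 976 B
Final fragment needs no 8-byte alignment: it can carry up to MTU - header = 980 B
Non-final fragments needed = ceil((payload - 980) / 976) = ceil(753/976) = ceil(0.7715) = 1
Number of fragments = 1 + 1 = 2
Fragment sizes (data): 1 * 976 B + 757 B (last, 757 <= 980 OK)
Total bytes sent = payload + n_frags * header = 1733 + 2*20 = 1733 + 40 = 1773 B

2, 1773


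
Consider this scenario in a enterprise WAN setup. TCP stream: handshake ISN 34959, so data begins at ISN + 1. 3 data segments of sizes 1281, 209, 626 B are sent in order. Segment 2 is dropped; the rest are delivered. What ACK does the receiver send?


SYN uses sequence number 34959; first data byte = ISN + 1 = 34960.
Segment 1: SEQ = 34960, len = 1281 B, covers [34960, 36240]
Segment 2: SEQ = 36241, len = 209 B, covers [36241, 36449] [LOST]
Segment 3: SEQ = 36450, len = 626 B, covers [36450, 37075]
In-order data received: bytes [34960, 36240] (segments 1..1).
Segment 2 missing -> gap begins at byte 36241; later segments buffered out of order.
Cumulative ACK = next expected in-order byte = 34960 + 1281 = 36241

36241


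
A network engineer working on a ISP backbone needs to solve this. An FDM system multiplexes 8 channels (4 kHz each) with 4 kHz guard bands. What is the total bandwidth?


Given: 8 channels, 4 kHz each, guard = 4 kHz
Channel bandwidth = 8 * 4 = 32 kHz
Guard bands = 7 gaps * 4 kHz = 28 kHz
Total = 32 + 28 = 60 kHz

60


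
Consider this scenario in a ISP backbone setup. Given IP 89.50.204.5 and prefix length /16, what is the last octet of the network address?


Given: IP = 89.50.204.5, prefix = /16
Subnet mask = 255.255.0.0
Last octet of IP: 5
Last octet of mask: 0
Network last octet = 5 AND 0 = 0

0


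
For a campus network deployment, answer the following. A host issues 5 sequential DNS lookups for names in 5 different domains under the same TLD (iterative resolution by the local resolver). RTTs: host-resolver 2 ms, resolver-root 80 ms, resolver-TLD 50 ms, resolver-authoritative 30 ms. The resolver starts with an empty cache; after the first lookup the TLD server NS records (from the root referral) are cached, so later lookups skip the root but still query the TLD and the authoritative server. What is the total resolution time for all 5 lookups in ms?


Lookup 1 (cold cache): local + root + TLD + auth = 2 + 80 + 50 + 30 = 162 ms
Lookups 2..5 (TLD NS cached -> skip root; new domain -> still ask TLD and auth): local + TLD + auth = 2 + 50 + 30 = 82 ms each
Remaining 4 lookups: 4 * 82 = 328 ms
Total = 162 + 328 = 490 ms

490


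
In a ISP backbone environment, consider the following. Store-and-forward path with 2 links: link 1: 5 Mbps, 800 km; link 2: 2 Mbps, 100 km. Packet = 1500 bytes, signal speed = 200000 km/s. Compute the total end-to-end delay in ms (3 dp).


Packet = 1500 bytes = 12000 bits. Store-and-forward: sum (t_trans + t_prop) per link.
Link 1: t_trans = 12000/(5*10^6) s = 2.4000 ms; t_prop = 800/200000 s = 4.0000 ms; subtotal = 6.4000 ms
Link 2: t_trans = 12000/(2*10^6) s = 6.0000 ms; t_prop = 100/200000 s = 0.5000 ms; subtotal = 6.5000 ms
End-to-end = 6.4000 + 6.5000 = 12.9000 ms -> 12.900 ms (3 dp)

12.900


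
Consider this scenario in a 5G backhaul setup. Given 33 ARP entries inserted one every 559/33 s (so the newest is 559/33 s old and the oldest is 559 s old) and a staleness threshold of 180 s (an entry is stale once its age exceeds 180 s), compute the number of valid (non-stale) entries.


Ages are k * 559/33 s for k = 1..33 (spacing = 16.9394 s).
Entry k is valid iff k * 559/33 <= 180 iff k <= 33 * 180 / 559 = 10.6261
n_valid = floor(10.6261) = 10
(n_stale = 33 - 10 = 23)

10


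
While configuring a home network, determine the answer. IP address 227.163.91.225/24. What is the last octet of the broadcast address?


Given: IP = 227.163.91.225, prefix = /24
Host bits = 32 - 24 = 8
Network last octet = 225 AND mask = 0
Host part size = 2^8 - 1 = 255
Broadcast last octet = 0 OR 255 = 255

255


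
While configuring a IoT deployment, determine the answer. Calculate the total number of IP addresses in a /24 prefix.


Given: CIDR prefix /24
Host bits = 32 - 24 = 8
Total addresses = 2^8 = 256

256


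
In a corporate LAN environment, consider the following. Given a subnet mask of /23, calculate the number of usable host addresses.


Given: subnet mask /23
Host bits = 32 - 23 = 9
Total addresses = 2^9 = 512
Usable hosts = 512 - 2 (network + broadcast) = 510

510


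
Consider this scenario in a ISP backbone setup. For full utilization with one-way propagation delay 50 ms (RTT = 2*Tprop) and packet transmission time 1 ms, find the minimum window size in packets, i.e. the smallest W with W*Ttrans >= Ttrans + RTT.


Given: Ttrans = 1 ms, RTT = 100 ms (= 2 * Tprop, Tprop = 50 ms)
Time until first ACK returns = Ttrans + RTT = 1 + 100 = 101 ms
Need W * Ttrans >= Ttrans + RTT  ->  W >= (Ttrans + RTT) / Ttrans
(Ttrans + RTT) / Ttrans = 101 / 1 = 101
W_min = ceil(101) = 101

101


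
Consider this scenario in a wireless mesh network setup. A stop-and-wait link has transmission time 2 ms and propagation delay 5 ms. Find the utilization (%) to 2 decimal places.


Given: Ttrans = 2 ms, Tprop = 5 ms
RTT = 2 * Tprop = 2 * 5 = 10 ms
U = Ttrans / (Ttrans + RTT)
U = 2 / (2 + 10)
U = 2 / 12 = 0.166667
U% = 16.67%

16.67


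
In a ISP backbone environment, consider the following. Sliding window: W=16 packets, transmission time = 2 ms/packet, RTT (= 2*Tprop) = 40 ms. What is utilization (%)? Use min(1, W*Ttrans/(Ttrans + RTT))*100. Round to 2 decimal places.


Given: W = 16, Ttrans = 2 ms, RTT = 40 ms (= 2 * Tprop, Tprop = 20 ms)
Cycle time = Ttrans + RTT = 2 + 40 = 42 ms (first packet sent until its ACK returns)
W * Ttrans = 16 * 2 = 32 ms of sending per cycle
W * Ttrans / (Ttrans + RTT) = 32 / 42 = 0.761905
U = min(1, 0.761905) = 0.761905
U% = 76.19%

76.19


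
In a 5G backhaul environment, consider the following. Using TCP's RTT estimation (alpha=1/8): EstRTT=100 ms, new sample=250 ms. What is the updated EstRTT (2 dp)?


Given: EstRTT = 100 ms, SampleRTT = 250 ms, alpha = 1/8
New EstRTT = (1 - alpha) * EstRTT + alpha * SampleRTT
(7/8) * 100 = 87.5
(1/8) * 250 = 31.25
New EstRTT = 87.5 + 31.25 = 118.75 ms -> 118.75 ms (2 dp)

118.75


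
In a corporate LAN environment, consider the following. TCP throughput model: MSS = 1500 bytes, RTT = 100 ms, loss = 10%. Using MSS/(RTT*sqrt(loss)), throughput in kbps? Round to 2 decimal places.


Given: MSS = 1500 bytes, RTT = 100 ms, loss = 10%
RTT in seconds = 100 / 1000 = 0.1
Loss rate = 10% = 0.1
sqrt(loss) = sqrt(0.1) = 0.316227766017
Throughput (bytes/s) = 1500 / (0.1 * 0.316227766017) = 47434.1649
Throughput (kbps) = 47434.1649 * 8 / 1000 = 379.473319 -> 379.47 kbps (2 dp)

379.47


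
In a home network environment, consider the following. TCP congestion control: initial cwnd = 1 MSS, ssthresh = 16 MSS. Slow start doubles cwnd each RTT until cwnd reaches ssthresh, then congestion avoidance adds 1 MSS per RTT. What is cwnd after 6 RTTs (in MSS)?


RTT 0: cwnd = 1 MSS (initial)
RTT 1: cwnd = 2 MSS (slow start, doubled)
RTT 2: cwnd = 4 MSS (slow start, doubled)
RTT 3: cwnd = 8 MSS (slow start, doubled)
RTT 4: cwnd = 16 MSS (slow start, doubled)
RTT 5: cwnd = 17 MSS (congestion avoidance, +1)
RTT 6: cwnd = 18 MSS (congestion avoidance, +1)

18


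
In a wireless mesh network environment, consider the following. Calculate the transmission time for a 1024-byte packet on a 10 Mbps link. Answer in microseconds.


Given: packet = 1024 bytes, bandwidth = 10 Mbps
Packet in bits = 1024 * 8 = 8192 bits
Bandwidth = 10 * 10^6 = 10000000 bps
Time = 8192 / 10000000 seconds
Time in us = 8192 * 10^6 / 10000000 = 819.2

819.2


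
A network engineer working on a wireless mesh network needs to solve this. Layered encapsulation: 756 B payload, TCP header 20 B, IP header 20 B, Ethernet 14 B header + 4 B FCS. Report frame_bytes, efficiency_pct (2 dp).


TCP segment = 756 + 20 = 776 B
IP packet = 776 + 20 = 796 B
Ethernet frame = 796 + 14 + 4 = 814 B
Efficiency = app / frame = 756 / 814 = 0.928747 = 92.8747% -> 92.87% (2 dp)

814, 92.87


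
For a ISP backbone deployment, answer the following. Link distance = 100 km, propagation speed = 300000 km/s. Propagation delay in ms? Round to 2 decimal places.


Given: distance = 100 km, speed = 300000 km/s
Delay = distance / speed = 100 / 300000 seconds
Delay in ms = 100 * 1000 / 300000
Delay = 0.3333 ms
Rounded to 2 dp = 0.33 ms

0.33


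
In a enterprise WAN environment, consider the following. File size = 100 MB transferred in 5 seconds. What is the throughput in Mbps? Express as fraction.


Given: file = 100 MB, time = 5 s
File in Mb = 100 * 8 = 800 Mb
Throughput = 800 / 5 Mbps
Throughput = 160 Mbps

160


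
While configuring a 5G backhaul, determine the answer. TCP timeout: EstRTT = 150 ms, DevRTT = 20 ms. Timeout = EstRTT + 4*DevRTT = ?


Given: EstRTT = 150 ms, DevRTT = 20 ms
Timeout = EstRTT + 4 * DevRTT
4 * DevRTT = 4 * 20 = 80
Timeout = 150 + 80 = 230 ms

230


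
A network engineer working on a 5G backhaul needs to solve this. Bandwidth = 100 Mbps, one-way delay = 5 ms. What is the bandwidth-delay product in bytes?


Given: bandwidth = 100 Mbps, delay = 5 ms
BDP in bits = 100 * 10^6 * 5 / 1000
BDP in bits = 500000
BDP in bytes = 500000 / 8 = 62500

62500


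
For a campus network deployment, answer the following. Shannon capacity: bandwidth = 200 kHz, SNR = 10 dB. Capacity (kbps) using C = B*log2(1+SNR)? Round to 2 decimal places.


Given: B = 200 kHz, SNR = 10 dB
SNR linear = 10^(10/10) = 10
1 + SNR = 11
log2(11) = 3.4594316186
C = 200 * 1000 * 3.4594316186 = 691886.3237 bps
C = 691.886324 kbps -> 691.89 kbps (2 dp)

691.89


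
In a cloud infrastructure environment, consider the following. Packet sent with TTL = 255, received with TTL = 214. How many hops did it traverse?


Given: initial TTL = 255, received TTL = 214
Hops = initial TTL - received TTL
Hops = 255 - 214 = 41

41


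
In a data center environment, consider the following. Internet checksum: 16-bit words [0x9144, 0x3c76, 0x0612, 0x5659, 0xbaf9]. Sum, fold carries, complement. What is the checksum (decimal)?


Given words: [0x9144, 0x3c76, 0x0612, 0x5659, 0xbaf9]
Step 1: Sum all words
Raw sum = 37188 + 15478 + 1554 + 22105 + 47865 = 124190
Step 2: Fold carry: (58654 + 1) = 58655
One's complement = ~58655 & 0xFFFF = 6880

6880


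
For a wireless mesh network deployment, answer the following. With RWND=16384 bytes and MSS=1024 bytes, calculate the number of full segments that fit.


Given: RWND = 16384 bytes, MSS = 1024 bytes
Full segments = floor(RWND / MSS)
Full segments = floor(16384 / 1024)
Full segments = floor(16.0) = 16

16


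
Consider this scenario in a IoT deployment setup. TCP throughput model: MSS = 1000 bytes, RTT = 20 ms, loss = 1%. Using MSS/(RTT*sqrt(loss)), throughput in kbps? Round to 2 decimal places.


Given: MSS = 1000 bytes, RTT = 20 ms, loss = 1%
RTT in seconds = 20 / 1000 = 0.02
Loss rate = 1% = 0.01
sqrt(loss) = sqrt(0.01) = 0.1
Throughput (bytes/s) = 1000 / (0.02 * 0.1) = 500000.0000
Throughput (kbps) = 500000.0000 * 8 / 1000 = 4000.000000 -> 4000.00 kbps (2 dp)

4000.00


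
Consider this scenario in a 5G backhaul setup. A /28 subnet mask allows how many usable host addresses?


Given: subnet mask /28
Host bits = 32 - 28 = 4
Total addresses = 2^4 = 16
Usable hosts = 16 - 2 (network + broadcast) = 14

14


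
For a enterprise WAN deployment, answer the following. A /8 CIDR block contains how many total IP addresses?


Given: CIDR prefix /8
Host bits = 32 - 8 = 24
Total addresses = 2^24 = 16777216

16777216


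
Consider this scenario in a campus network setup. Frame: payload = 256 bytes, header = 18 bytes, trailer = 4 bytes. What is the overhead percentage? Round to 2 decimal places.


Given: payload = 256 B, header = 18 B, trailer = 4 B
Overhead bytes = header + trailer = 18 + 4 = 22
Total frame = payload + overhead = 256 + 22 = 278
Overhead % = 22 / 278 * 100 = 7.9137% -> 7.91% (2 dp)

7.91


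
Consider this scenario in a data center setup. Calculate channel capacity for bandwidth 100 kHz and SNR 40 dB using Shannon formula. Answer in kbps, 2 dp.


Given: B = 100 kHz, SNR = 40 dB
SNR linear = 10^(40/10) = 10000
1 + SNR = 10001
log2(10001) = 13.2878566418
C = 100 * 1000 * 13.2878566418 = 1328785.6642 bps
C = 1328.785664 kbps -> 1328.79 kbps (2 dp)

1328.79


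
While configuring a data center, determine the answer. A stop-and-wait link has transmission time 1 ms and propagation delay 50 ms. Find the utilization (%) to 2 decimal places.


Given: Ttrans = 1 ms, Tprop = 50 ms
RTT = 2 * Tprop = 2 * 50 = 100 ms
U = Ttrans / (Ttrans + RTT)
U = 1 / (1 + 100)
U = 1 / 101 = 0.009901
U% = 0.99%

0.99


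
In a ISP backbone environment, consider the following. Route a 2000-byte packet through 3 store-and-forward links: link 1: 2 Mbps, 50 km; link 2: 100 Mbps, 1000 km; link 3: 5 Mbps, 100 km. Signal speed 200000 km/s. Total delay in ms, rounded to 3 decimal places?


Packet = 2000 bytes = 16000 bits. Store-and-forward: sum (t_trans + t_prop) per link.
Link 1: t_trans = 16000/(2*10^6) s = 8.0000 ms; t_prop = 50/200000 s = 0.2500 ms; subtotal = 8.2500 ms
Link 2: t_trans = 16000/(100*10^6) s = 0.1600 ms; t_prop = 1000/200000 s = 5.0000 ms; subtotal = 5.1600 ms
Link 3: t_trans = 16000/(5*10^6) s = 3.2000 ms; t_prop = 100/200000 s = 0.5000 ms; subtotal = 3.7000 ms
End-to-end = 8.2500 + 5.1600 + 3.7000 = 17.1100 ms -> 17.110 ms (3 dp)

17.110


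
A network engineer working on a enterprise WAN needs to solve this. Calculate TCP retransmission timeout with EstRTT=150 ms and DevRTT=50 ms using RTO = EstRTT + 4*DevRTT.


Given: EstRTT = 150 ms, DevRTT = 50 ms
Timeout = EstRTT + 4 * DevRTT
4 * DevRTT = 4 * 50 = 200
Timeout = 150 + 200 = 350 ms

350


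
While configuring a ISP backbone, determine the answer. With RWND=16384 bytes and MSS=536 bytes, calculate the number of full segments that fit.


Given: RWND = 16384 bytes, MSS = 536 bytes
Full segments = floor(RWND / MSS)
Full segments = floor(16384 / 536)
Full segments = floor(30.5672) = 30

30


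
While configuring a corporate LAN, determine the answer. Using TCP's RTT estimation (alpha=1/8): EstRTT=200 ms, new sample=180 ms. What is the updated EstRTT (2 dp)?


Given: EstRTT = 200 ms, SampleRTT = 180 ms, alpha = 1/8
New EstRTT = (1 - alpha) * EstRTT + alpha * SampleRTT
(7/8) * 200 = 175
(1/8) * 180 = 22.5
New EstRTT = 175 + 22.5 = 197.5 ms -> 197.50 ms (2 dp)

197.50


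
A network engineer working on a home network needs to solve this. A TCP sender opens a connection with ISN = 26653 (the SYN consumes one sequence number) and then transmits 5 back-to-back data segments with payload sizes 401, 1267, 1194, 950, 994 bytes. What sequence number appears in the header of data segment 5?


The SYN occupies sequence number ISN = 26653, so the first data byte is ISN + 1 = 26654.
SEQ of data segment i = (ISN + 1) + sum of payload sizes of segments 1..i-1.
Segment 1: SEQ = 26654, payload = 401 bytes
Segment 2: SEQ = 27055, payload = 1267 bytes
Segment 3: SEQ = 28322, payload = 1194 bytes
Segment 4: SEQ = 29516, payload = 950 bytes
Segment 5: SEQ = 30466, payload = 994 bytes
SEQ of segment 5 = 26654 + 401 + 1267 + 1194 + 950 = 30466

30466


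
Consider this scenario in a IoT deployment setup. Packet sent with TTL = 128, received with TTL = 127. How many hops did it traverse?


Given: initial TTL = 128, received TTL = 127
Hops = initial TTL - received TTL
Hops = 128 - 127 = 1

1


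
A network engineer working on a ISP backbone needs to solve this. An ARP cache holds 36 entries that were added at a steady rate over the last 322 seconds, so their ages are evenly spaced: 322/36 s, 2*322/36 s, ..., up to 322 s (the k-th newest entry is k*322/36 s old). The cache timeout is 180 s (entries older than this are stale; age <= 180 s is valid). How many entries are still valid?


Ages are k * 322/36 s for k = 1..36 (spacing = 8.9444 s).
Entry k is valid iff k * 322/36 <= 180 iff k <= 36 * 180 / 322 = 20.1242
n_valid = floor(20.1242) = 20
(n_stale = 36 - 20 = 16)

20


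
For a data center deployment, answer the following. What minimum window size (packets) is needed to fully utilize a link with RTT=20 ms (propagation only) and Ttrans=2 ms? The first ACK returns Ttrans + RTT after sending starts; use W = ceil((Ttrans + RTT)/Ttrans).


Given: Ttrans = 2 ms, RTT = 20 ms (= 2 * Tprop, Tprop = 10 ms)
Time until first ACK returns = Ttrans + RTT = 2 + 20 = 22 ms
Need W * Ttrans >= Ttrans + RTT  ->  W >= (Ttrans + RTT) / Ttrans
(Ttrans + RTT) / Ttrans = 22 / 2 = 11
W_min = ceil(11) = 11

11


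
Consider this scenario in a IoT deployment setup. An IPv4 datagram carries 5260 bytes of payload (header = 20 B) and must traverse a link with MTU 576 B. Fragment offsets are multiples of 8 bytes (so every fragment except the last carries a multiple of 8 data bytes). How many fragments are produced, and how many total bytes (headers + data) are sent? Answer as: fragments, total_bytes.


Max data per non-final fragment = floor((MTU - header)/8)*8 = floor((576 - 20)/8)*8 = floor(556/8)*8 = 552 B
Final fragment needs no 8-byte alignment: it can carry up to MTU - header = 556 B
Non-final fragments needed = ceil((payload - 556) / 552) = ceil(4704/552) = ceil(8.5217) = 9
Number of fragments = 9 + 1 = 10
Fragment sizes (data): 9 * 552 B + 292 B (last, 292 <= 556 OK)
Total bytes sent = payload + n_frags * header = 5260 + 10*20 = 5260 + 200 = 5460 B

10, 5460


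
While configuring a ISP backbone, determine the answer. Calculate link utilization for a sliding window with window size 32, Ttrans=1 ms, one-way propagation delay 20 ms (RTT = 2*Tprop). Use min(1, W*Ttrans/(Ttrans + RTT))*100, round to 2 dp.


Given: W = 32, Ttrans = 1 ms, RTT = 40 ms (= 2 * Tprop, Tprop = 20 ms)
Cycle time = Ttrans + RTT = 1 + 40 = 41 ms (first packet sent until its ACK returns)
W * Ttrans = 32 * 1 = 32 ms of sending per cycle
W * Ttrans / (Ttrans + RTT) = 32 / 41 = 0.780488
U = min(1, 0.780488) = 0.780488
U% = 78.05%

78.05


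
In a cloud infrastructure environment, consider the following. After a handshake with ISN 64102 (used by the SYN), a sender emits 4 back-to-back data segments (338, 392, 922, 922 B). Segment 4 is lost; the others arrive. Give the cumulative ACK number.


SYN uses sequence number 64102; first data byte = ISN + 1 = 64103.
Segment 1: SEQ = 64103, len = 338 B, covers [64103, 64440]
Segment 2: SEQ = 64441, len = 392 B, covers [64441, 64832]
Segment 3: SEQ = 64833, len = 922 B, covers [64833, 65754]
Segment 4: SEQ = 65755, len = 922 B, covers [65755, 66676] [LOST]
In-order data received: bytes [64103, 65754] (segments 1..3).
Segment 4 missing -> gap begins at byte 65755.
Cumulative ACK = next expected in-order byte = 64103 + 338 + 392 + 922 = 65755

65755


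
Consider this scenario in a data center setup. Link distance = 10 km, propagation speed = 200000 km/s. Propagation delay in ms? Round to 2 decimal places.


Given: distance = 10 km, speed = 200000 km/s
Delay = distance / speed = 10 / 200000 seconds
Delay in ms = 10 * 1000 / 200000
Delay = 0.0500 ms
Rounded to 2 dp = 0.05 ms

0.05


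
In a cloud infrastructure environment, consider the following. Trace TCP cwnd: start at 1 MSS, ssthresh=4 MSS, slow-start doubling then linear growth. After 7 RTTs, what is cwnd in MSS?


RTT 0: cwnd = 1 MSS (initial)
RTT 1: cwnd = 2 MSS (slow start, doubled)
RTT 2: cwnd = 4 MSS (slow start, doubled)
RTT 3: cwnd = 5 MSS (congestion avoidance, +1)
RTT 4: cwnd = 6 MSS (congestion avoidance, +1)
RTT 5: cwnd = 7 MSS (congestion avoidance, +1)
RTT 6: cwnd = 8 MSS (congestion avoidance, +1)
RTT 7: cwnd = 9 MSS (congestion avoidance, +1)

9


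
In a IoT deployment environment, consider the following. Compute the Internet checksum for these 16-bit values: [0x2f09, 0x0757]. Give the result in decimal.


Given words: [0x2f09, 0x0757]
Step 1: Sum all words
Raw sum = 12041 + 1879 = 13920
One's complement = ~13920 & 0xFFFF = 51615

51615


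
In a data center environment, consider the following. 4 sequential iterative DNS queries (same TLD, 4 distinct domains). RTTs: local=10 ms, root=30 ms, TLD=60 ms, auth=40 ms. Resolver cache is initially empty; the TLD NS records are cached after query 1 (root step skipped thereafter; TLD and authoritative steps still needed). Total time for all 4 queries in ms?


Lookup 1 (cold cache): local + root + TLD + auth = 10 + 30 + 60 + 40 = 140 ms
Lookups 2..4 (TLD NS cached -> skip root; new domain -> still ask TLD and auth): local + TLD + auth = 10 + 60 + 40 = 110 ms each
Remaining 3 lookups: 3 * 110 = 330 ms
Total = 140 + 330 = 470 ms

470


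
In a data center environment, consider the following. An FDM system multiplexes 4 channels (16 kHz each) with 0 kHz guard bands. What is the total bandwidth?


Given: 4 channels, 16 kHz each, guard = 0 kHz
Channel bandwidth = 4 * 16 = 64 kHz
Guard bands = 3 gaps * 0 kHz = 0 kHz
Total = 64 + 0 = 64 kHz

64


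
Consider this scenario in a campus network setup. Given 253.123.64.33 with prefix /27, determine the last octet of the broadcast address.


Given: IP = 253.123.64.33, prefix = /27
Host bits = 32 - 27 = 5
Network last octet = 33 AND mask = 32
Host part size = 2^5 - 1 = 31
Broadcast last octet = 32 OR 31 = 63

63


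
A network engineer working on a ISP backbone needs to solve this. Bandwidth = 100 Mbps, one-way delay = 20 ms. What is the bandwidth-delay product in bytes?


Given: bandwidth = 100 Mbps, delay = 20 ms
BDP in bits = 100 * 10^6 * 20 / 1000
BDP in bits = 2000000
BDP in bytes = 2000000 / 8 = 250000

250000


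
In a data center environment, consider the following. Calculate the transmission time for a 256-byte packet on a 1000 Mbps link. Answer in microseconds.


Given: packet = 256 bytes, bandwidth = 1000 Mbps
Packet in bits = 256 * 8 = 2048 bits
Bandwidth = 1000 * 10^6 = 1000000000 bps
Time = 2048 / 1000000000 seconds
Time in us = 2048 * 10^6 / 1000000000 = 2.048

2.048


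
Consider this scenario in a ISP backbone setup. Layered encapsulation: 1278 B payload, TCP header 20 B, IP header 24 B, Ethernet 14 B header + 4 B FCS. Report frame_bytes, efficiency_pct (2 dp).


TCP segment = 1278 + 20 = 1298 B
IP packet = 1298 + 24 = 1322 B
Ethernet frame = 1322 + 14 + 4 = 1340 B
Efficiency = app / frame = 1278 / 1340 = 0.953731 = 95.3731% -> 95.37% (2 dp)

1340, 95.37


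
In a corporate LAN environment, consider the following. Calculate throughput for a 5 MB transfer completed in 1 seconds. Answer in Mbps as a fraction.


Given: file = 5 MB, time = 1 s
File in Mb = 5 * 8 = 40 Mb
Throughput = 40 / 1 Mbps
Throughput = 40 Mbps

40


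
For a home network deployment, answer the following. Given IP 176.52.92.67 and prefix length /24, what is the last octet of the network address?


Given: IP = 176.52.92.67, prefix = /24
Subnet mask = 255.255.255.0
Last octet of IP: 67
Last octet of mask: 0
Network last octet = 67 AND 0 = 0

0


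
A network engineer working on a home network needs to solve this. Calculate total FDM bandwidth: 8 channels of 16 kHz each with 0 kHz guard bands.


Given: 8 channels, 16 kHz each, guard = 0 kHz
Channel bandwidth = 8 * 16 = 128 kHz
Guard bands = 7 gaps * 0 kHz = 0 kHz
Total = 128 + 0 = 128 kHz

128


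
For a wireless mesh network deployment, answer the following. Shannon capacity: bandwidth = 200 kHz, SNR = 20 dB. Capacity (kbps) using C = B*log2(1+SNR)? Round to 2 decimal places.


Given: B = 200 kHz, SNR = 20 dB
SNR linear = 10^(20/10) = 100
1 + SNR = 101
log2(101) = 6.6582114828
C = 200 * 1000 * 6.6582114828 = 1331642.2966 bps
C = 1331.642297 kbps -> 1331.64 kbps (2 dp)

1331.64


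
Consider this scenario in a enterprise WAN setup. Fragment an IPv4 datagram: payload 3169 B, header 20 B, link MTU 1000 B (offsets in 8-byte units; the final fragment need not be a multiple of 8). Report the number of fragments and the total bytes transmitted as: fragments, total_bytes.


Max data per non-final fragment = floor((MTU - header)/8)*8 = floor((1000 - 20)/8)*8 = floor(980/8)*8 = 976 B
Final fragment needs no 8-byte alignment: it can carry up to MTU - header = 980 B
Non-final fragments needed = ceil((payload - 980) / 976) = ceil(2189/976) = ceil(2.2428) = 3
Number of fragments = 3 + 1 = 4
Fragment sizes (data): 3 * 976 B + 241 B (last, 241 <= 980 OK)
Total bytes sent = payload + n_frags * header = 3169 + 4*20 = 3169 + 80 = 3249 B

4, 3249


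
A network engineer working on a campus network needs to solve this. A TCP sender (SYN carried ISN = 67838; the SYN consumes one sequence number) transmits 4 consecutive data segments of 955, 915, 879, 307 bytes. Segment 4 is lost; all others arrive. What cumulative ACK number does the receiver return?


SYN uses sequence number 67838; first data byte = ISN + 1 = 67839.
Segment 1: SEQ = 67839, len = 955 B, covers [67839, 68793]
Segment 2: SEQ = 68794, len = 915 B, covers [68794, 69708]
Segment 3: SEQ = 69709, len = 879 B, covers [69709, 70587]
Segment 4: SEQ = 70588, len = 307 B, covers [70588, 70894] [LOST]
In-order data received: bytes [67839, 70587] (segments 1..3).
Segment 4 missing -> gap begins at byte 70588.
Cumulative ACK = next expected in-order byte = 67839 + 955 + 915 + 879 = 70588

70588


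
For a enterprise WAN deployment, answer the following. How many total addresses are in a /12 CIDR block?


Given: CIDR prefix /12
Host bits = 32 - 12 = 20
Total addresses = 2^20 = 1048576

1048576


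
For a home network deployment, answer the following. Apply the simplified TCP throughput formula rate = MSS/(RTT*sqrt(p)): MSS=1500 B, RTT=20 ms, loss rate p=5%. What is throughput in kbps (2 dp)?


Given: MSS = 1500 bytes, RTT = 20 ms, loss = 5%
RTT in seconds = 20 / 1000 = 0.02
Loss rate = 5% = 0.05
sqrt(loss) = sqrt(0.05) = 0.223606797750
Throughput (bytes/s) = 1500 / (0.02 * 0.223606797750) = 335410.1966
Throughput (kbps) = 335410.1966 * 8 / 1000 = 2683.281573 -> 2683.28 kbps (2 dp)

2683.28


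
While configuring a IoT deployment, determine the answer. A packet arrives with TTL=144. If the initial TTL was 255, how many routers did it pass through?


Given: initial TTL = 255, received TTL = 144
Hops = initial TTL - received TTL
Hops = 255 - 144 = 111

111


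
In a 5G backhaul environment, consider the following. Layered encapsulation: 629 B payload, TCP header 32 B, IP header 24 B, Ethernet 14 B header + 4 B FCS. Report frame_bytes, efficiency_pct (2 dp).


TCP segment = 629 + 32 = 661 B
IP packet = 661 + 24 = 685 B
Ethernet frame = 685 + 14 + 4 = 703 B
Efficiency = app / frame = 629 / 703 = 0.894737 = 89.4737% -> 89.47% (2 dp)

703, 89.47
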